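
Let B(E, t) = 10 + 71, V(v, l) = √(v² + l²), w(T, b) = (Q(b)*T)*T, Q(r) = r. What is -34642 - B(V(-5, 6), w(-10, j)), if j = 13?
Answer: -34723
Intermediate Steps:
w(T, b) = b*T² (w(T, b) = (b*T)*T = (T*b)*T = b*T²)
V(v, l) = √(l² + v²)
B(E, t) = 81
-34642 - B(V(-5, 6), w(-10, j)) = -34642 - 1*81 = -34642 - 81 = -34723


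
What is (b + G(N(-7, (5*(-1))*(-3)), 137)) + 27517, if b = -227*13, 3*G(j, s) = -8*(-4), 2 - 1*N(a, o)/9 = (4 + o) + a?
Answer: 73730/3 ≈ 24577.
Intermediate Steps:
N(a, o) = -18 - 9*a - 9*o (N(a, o) = 18 - 9*((4 + o) + a) = 18 - 9*(4 + a + o) = 18 + (-36 - 9*a - 9*o) = -18 - 9*a - 9*o)
G(j, s) = 32/3 (G(j, s) = (-8*(-4))/3 = (⅓)*32 = 32/3)
b = -2951
(b + G(N(-7, (5*(-1))*(-3)), 137)) + 27517 = (-2951 + 32/3) + 27517 = -8821/3 + 27517 = 73730/3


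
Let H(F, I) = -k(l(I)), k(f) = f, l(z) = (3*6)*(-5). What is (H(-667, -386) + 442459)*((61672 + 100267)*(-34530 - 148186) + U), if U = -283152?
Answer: -13094639660474324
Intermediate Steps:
l(z) = -90 (l(z) = 18*(-5) = -90)
H(F, I) = 90 (H(F, I) = -1*(-90) = 90)
(H(-667, -386) + 442459)*((61672 + 100267)*(-34530 - 148186) + U) = (90 + 442459)*((61672 + 100267)*(-34530 - 148186) - 283152) = 442549*(161939*(-182716) - 283152) = 442549*(-29588846324 - 283152) = 442549*(-29589129476) = -13094639660474324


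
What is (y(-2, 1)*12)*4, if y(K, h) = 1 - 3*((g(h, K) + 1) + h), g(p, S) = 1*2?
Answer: -528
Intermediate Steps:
g(p, S) = 2
y(K, h) = -8 - 3*h (y(K, h) = 1 - 3*((2 + 1) + h) = 1 - 3*(3 + h) = 1 + (-9 - 3*h) = -8 - 3*h)
(y(-2, 1)*12)*4 = ((-8 - 3*1)*12)*4 = ((-8 - 3)*12)*4 = -11*12*4 = -132*4 = -528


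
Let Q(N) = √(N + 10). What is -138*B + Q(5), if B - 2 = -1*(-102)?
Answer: -14352 + √15 ≈ -14348.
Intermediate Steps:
B = 104 (B = 2 - 1*(-102) = 2 + 102 = 104)
Q(N) = √(10 + N)
-138*B + Q(5) = -138*104 + √(10 + 5) = -14352 + √15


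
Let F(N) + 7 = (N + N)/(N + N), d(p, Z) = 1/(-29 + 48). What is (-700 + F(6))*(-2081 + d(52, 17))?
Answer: 27913828/19 ≈ 1.4691e+6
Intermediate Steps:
d(p, Z) = 1/19
F(N) = -6 (F(N) = -7 + (N + N)/(N + N) = -7 + (2*N)/((2*N)) = -7 + (2*N)*(1/(2*N)) = -7 + 1 = -6)
(-700 + F(6))*(-2081 + d(52, 17)) = (-700 - 6)*(-2081 + 1/19) = -706*(-39538/19) = 27913828/19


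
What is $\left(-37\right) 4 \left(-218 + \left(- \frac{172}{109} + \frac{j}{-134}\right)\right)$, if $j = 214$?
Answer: $\frac{239055668}{7303} \approx 32734.0$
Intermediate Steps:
$\left(-37\right) 4 \left(-218 + \left(- \frac{172}{109} + \frac{j}{-134}\right)\right) = \left(-37\right) 4 \left(-218 + \left(- \frac{172}{109} + \frac{214}{-134}\right)\right) = - 148 \left(-218 + \left(\left(-172\right) \frac{1}{109} + 214 \left(- \frac{1}{134}\right)\right)\right) = - 148 \left(-218 - \frac{23187}{7303}\right) = \left(-148\right) \left(- \frac{1615241}{7303}\right) = \frac{239055668}{7303}$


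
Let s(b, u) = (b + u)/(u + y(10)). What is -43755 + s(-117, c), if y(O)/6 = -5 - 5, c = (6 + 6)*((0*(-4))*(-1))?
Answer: -875061/20 ≈ -43753.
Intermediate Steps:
c = 0 (c = 12*(0*(-1)) = 12*0 = 0)
y(O) = -60 (y(O) = 6*(-5 - 5) = 6*(-10) = -60)
s(b, u) = (b + u)/(-60 + u) (s(b, u) = (b + u)/(u - 60) = (b + u)/(-60 + u))
-43755 + s(-117, c) = -43755 + (-117 + 0)/(-60 + 0) = -43755 - 117/(-60) = -43755 - 1/60*(-117) = -43755 + 39/20 = -875061/20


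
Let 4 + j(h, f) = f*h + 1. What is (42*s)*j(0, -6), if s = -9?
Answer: 1134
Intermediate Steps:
j(h, f) = -3 + f*h (j(h, f) = -4 + (f*h + 1) = -4 + (1 + f*h) = -3 + f*h)
(42*s)*j(0, -6) = (42*(-9))*(-3 - 6*0) = -378*(-3 + 0) = -378*(-3) = 1134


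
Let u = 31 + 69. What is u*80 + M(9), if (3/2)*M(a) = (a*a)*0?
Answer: 8000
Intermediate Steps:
u = 100
M(a) = 0 (M(a) = 2*((a*a)*0)/3 = 2*(a²*0)/3 = (⅔)*0 = 0)
u*80 + M(9) = 100*80 + 0 = 8000 + 0 = 8000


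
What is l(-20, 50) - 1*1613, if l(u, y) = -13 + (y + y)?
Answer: -1526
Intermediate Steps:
l(u, y) = -13 + 2*y
l(-20, 50) - 1*1613 = (-13 + 2*50) - 1*1613 = (-13 + 100) - 1613 = 87 - 1613 = -1526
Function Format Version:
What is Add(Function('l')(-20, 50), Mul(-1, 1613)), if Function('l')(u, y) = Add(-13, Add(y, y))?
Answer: -1526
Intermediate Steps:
Function('l')(u, y) = Add(-13, Mul(2, y))
Add(Function('l')(-20, 50), Mul(-1, 1613)) = Add(Add(-13, Mul(2, 50)), Mul(-1, 1613)) = Add(Add(-13, 100), -1613) = Add(87, -1613) = -1526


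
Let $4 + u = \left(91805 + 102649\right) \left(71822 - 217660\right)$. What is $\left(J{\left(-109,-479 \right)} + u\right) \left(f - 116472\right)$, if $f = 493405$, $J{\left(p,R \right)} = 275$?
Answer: $-10689360843830873$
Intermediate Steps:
$u = -28358782456$ ($u = -4 + \left(91805 + 102649\right) \left(71822 - 217660\right) = -4 + 194454 \left(-145838\right) = -4 - 28358782452 = -28358782456$)
$\left(J{\left(-109,-479 \right)} + u\right) \left(f - 116472\right) = \left(275 - 28358782456\right) \left(493405 - 116472\right) = \left(-28358782181\right) 376933 = -10689360843830873$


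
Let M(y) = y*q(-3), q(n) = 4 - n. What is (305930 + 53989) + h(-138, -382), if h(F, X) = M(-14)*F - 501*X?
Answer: 564825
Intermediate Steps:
M(y) = 7*y (M(y) = y*(4 - 1*(-3)) = y*(4 + 3) = y*7 = 7*y)
h(F, X) = -501*X - 98*F (h(F, X) = (7*(-14))*F - 501*X = -98*F - 501*X = -501*X - 98*F)
(305930 + 53989) + h(-138, -382) = (305930 + 53989) + (-501*(-382) - 98*(-138)) = 359919 + (191382 + 13524) = 359919 + 204906 = 564825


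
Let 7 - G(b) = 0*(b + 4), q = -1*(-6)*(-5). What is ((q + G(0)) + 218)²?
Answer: 38025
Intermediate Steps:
q = -30 (q = 6*(-5) = -30)
G(b) = 7 (G(b) = 7 - 0*(b + 4) = 7 - 0*(4 + b) = 7 - 1*0 = 7 + 0 = 7)
((q + G(0)) + 218)² = ((-30 + 7) + 218)² = (-23 + 218)² = 195² = 38025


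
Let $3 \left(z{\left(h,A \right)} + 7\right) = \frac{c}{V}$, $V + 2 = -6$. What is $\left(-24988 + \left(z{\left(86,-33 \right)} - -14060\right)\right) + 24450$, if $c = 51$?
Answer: $\frac{108103}{8} \approx 13513.0$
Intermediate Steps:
$V = -8$ ($V = -2 - 6 = -8$)
$z{\left(h,A \right)} = - \frac{73}{8}$ ($z{\left(h,A \right)} = -7 + \frac{51 \frac{1}{-8}}{3} = -7 + \frac{51 \left(- \frac{1}{8}\right)}{3} = -7 + \frac{1}{3} \left(- \frac{51}{8}\right) = -7 - \frac{17}{8} = - \frac{73}{8}$)
$\left(-24988 + \left(z{\left(86,-33 \right)} - -14060\right)\right) + 24450 = \left(-24988 - - \frac{112407}{8}\right) + 24450 = \left(-24988 + \left(- \frac{73}{8} + 14060\right)\right) + 24450 = \left(-24988 + \frac{112407}{8}\right) + 24450 = - \frac{87497}{8} + 24450 = \frac{108103}{8}$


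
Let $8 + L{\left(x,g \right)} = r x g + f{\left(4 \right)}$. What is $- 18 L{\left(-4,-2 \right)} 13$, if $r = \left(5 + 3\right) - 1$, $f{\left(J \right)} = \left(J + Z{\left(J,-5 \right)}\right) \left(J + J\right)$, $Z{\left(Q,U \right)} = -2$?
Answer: $-14976$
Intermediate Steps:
$f{\left(J \right)} = 2 J \left(-2 + J\right)$ ($f{\left(J \right)} = \left(J - 2\right) \left(J + J\right) = \left(-2 + J\right) 2 J = 2 J \left(-2 + J\right)$)
$r = 7$ ($r = 8 - 1 = 7$)
$L{\left(x,g \right)} = 8 + 7 g x$ ($L{\left(x,g \right)} = -8 + \left(7 x g + 2 \cdot 4 \left(-2 + 4\right)\right) = -8 + \left(7 g x + 2 \cdot 4 \cdot 2\right) = -8 + \left(7 g x + 16\right) = -8 + \left(16 + 7 g x\right) = 8 + 7 g x$)
$- 18 L{\left(-4,-2 \right)} 13 = - 18 \left(8 + 7 \left(-2\right) \left(-4\right)\right) 13 = - 18 \left(8 + 56\right) 13 = \left(-18\right) 64 \cdot 13 = \left(-1152\right) 13 = -14976$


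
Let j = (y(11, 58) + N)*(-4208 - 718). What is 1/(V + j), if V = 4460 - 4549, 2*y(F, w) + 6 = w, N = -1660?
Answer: 1/8048995 ≈ 1.2424e-7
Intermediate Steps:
y(F, w) = -3 + w/2
V = -89
j = 8049084 (j = ((-3 + (1/2)*58) - 1660)*(-4208 - 718) = ((-3 + 29) - 1660)*(-4926) = (26 - 1660)*(-4926) = -1634*(-4926) = 8049084)
1/(V + j) = 1/(-89 + 8049084) = 1/8048995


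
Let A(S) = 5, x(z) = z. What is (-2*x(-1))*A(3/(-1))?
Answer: 10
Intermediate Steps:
(-2*x(-1))*A(3/(-1)) = -2*(-1)*5 = 2*5 = 10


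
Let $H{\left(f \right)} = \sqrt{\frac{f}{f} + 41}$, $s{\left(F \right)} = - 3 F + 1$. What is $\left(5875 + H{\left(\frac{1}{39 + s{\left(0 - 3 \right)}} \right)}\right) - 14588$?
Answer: $-8713 + \sqrt{42} \approx -8706.5$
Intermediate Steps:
$s{\left(F \right)} = 1 - 3 F$
$H{\left(f \right)} = \sqrt{42}$ ($H{\left(f \right)} = \sqrt{1 + 41} = \sqrt{42}$)
$\left(5875 + H{\left(\frac{1}{39 + s{\left(0 - 3 \right)}} \right)}\right) - 14588 = \left(5875 + \sqrt{42}\right) - 14588 = -8713 + \sqrt{42}$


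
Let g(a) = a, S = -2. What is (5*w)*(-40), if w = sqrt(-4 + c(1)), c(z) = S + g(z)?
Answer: -200*I*sqrt(5) ≈ -447.21*I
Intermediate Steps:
c(z) = -2 + z
w = I*sqrt(5) (w = sqrt(-4 + (-2 + 1)) = sqrt(-4 - 1) = sqrt(-5) = I*sqrt(5) ≈ 2.2361*I)
(5*w)*(-40) = (5*(I*sqrt(5)))*(-40) = (5*I*sqrt(5))*(-40) = -200*I*sqrt(5)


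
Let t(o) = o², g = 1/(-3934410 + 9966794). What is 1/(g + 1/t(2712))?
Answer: 693247601664/209177 ≈ 3.3142e+6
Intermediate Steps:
g = 1/6032384 ≈ 1.6577e-7
1/(g + 1/t(2712)) = 1/(1/6032384 + 1/(2712²)) = 1/(1/6032384 + 1/7354944) = 1/(209177/693247601664) = 693247601664/209177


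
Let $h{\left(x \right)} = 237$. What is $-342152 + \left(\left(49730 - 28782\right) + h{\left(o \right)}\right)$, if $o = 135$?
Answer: $-320967$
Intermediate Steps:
$-342152 + \left(\left(49730 - 28782\right) + h{\left(o \right)}\right) = -342152 + \left(\left(49730 - 28782\right) + 237\right) = -342152 + \left(20948 + 237\right) = -342152 + 21185 = -320967$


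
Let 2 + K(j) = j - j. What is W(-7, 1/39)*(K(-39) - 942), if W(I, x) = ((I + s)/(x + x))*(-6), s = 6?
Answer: -110448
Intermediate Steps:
W(I, x) = -3*(6 + I)/x (W(I, x) = ((I + 6)/(x + x))*(-6) = ((6 + I)/((2*x)))*(-6) = ((6 + I)*(1/(2*x)))*(-6) = ((6 + I)/(2*x))*(-6) = -3*(6 + I)/x)
K(j) = -2 (K(j) = -2 + (j - j) = -2 + 0 = -2)
W(-7, 1/39)*(K(-39) - 942) = (3*(-6 - 1*(-7))/(1/39))*(-2 - 942) = (3*(-6 + 7)/(1/39))*(-944) = (3*39*1)*(-944) = 117*(-944) = -110448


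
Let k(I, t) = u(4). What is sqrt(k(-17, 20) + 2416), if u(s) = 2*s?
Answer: 2*sqrt(606) ≈ 49.234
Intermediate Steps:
k(I, t) = 8 (k(I, t) = 2*4 = 8)
sqrt(k(-17, 20) + 2416) = sqrt(8 + 2416) = sqrt(2424) = 2*sqrt(606)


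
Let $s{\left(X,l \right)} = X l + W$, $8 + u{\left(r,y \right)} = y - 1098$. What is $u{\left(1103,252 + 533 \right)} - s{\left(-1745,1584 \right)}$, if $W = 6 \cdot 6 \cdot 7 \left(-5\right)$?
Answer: $2765019$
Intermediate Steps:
$W = -1260$ ($W = 36 \cdot 7 \left(-5\right) = 252 \left(-5\right) = -1260$)
$u{\left(r,y \right)} = -1106 + y$ ($u{\left(r,y \right)} = -8 + \left(y - 1098\right) = -8 + \left(-1098 + y\right) = -1106 + y$)
$s{\left(X,l \right)} = -1260 + X l$ ($s{\left(X,l \right)} = X l - 1260 = -1260 + X l$)
$u{\left(1103,252 + 533 \right)} - s{\left(-1745,1584 \right)} = \left(-1106 + \left(252 + 533\right)\right) - \left(-1260 - 2764080\right) = \left(-1106 + 785\right) - \left(-1260 - 2764080\right) = -321 - -2765340 = -321 + 2765340 = 2765019$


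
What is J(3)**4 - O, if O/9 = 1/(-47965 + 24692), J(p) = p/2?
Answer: 1885257/372368 ≈ 5.0629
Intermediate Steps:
J(p) = p/2 (J(p) = p*(1/2) = p/2)
O = -9/23273 (O = 9/(-47965 + 24692) = 9/(-23273) = 9*(-1/23273) = -9/23273 ≈ -0.00038671)
J(3)**4 - O = ((1/2)*3)**4 - 1*(-9/23273) = (3/2)**4 + 9/23273 = 81/16 + 9/23273 = 1885257/372368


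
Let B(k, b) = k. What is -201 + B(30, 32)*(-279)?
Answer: -8571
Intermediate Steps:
-201 + B(30, 32)*(-279) = -201 + 30*(-279) = -201 - 8370 = -8571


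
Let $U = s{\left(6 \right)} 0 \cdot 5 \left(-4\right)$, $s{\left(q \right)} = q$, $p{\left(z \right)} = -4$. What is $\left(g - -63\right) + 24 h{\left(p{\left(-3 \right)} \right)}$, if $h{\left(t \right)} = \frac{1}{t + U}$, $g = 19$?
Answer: $76$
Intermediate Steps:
$U = 0$ ($U = 6 \cdot 0 \cdot 5 \left(-4\right) = 6 \cdot 0 \left(-4\right) = 6 \cdot 0 = 0$)
$h{\left(t \right)} = \frac{1}{t}$ ($h{\left(t \right)} = \frac{1}{t + 0} = \frac{1}{t}$)
$\left(g - -63\right) + 24 h{\left(p{\left(-3 \right)} \right)} = \left(19 - -63\right) + \frac{24}{-4} = \left(19 + 63\right) + 24 \left(- \frac{1}{4}\right) = 82 - 6 = 76$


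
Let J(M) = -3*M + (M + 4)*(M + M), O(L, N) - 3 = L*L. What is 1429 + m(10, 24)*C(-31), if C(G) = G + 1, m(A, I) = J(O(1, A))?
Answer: -131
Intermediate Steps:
O(L, N) = 3 + L**2 (O(L, N) = 3 + L*L = 3 + L**2)
J(M) = -3*M + 2*M*(4 + M) (J(M) = -3*M + (4 + M)*(2*M) = -3*M + 2*M*(4 + M))
m(A, I) = 52 (m(A, I) = (3 + 1**2)*(5 + 2*(3 + 1**2)) = (3 + 1)*(5 + 2*(3 + 1)) = 4*(5 + 2*4) = 4*(5 + 8) = 4*13 = 52)
C(G) = 1 + G
1429 + m(10, 24)*C(-31) = 1429 + 52*(1 - 31) = 1429 + 52*(-30) = 1429 - 1560 = -131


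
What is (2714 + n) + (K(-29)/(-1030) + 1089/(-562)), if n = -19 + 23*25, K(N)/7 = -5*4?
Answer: 189182921/57886 ≈ 3268.2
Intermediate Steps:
K(N) = -140 (K(N) = 7*(-5*4) = 7*(-20) = -140)
n = 556 (n = -19 + 575 = 556)
(2714 + n) + (K(-29)/(-1030) + 1089/(-562)) = (2714 + 556) + (-140/(-1030) + 1089/(-562)) = 3270 + (-140*(-1/1030) + 1089*(-1/562)) = 3270 + (14/103 - 1089/562) = 3270 - 104299/57886 = 189182921/57886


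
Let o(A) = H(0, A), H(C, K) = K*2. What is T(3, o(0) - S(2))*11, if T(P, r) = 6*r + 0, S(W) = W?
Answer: -132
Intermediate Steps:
H(C, K) = 2*K
o(A) = 2*A
T(P, r) = 6*r
T(3, o(0) - S(2))*11 = (6*(2*0 - 1*2))*11 = (6*(0 - 2))*11 = (6*(-2))*11 = -12*11 = -132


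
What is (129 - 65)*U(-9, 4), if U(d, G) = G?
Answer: 256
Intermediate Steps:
(129 - 65)*U(-9, 4) = (129 - 65)*4 = 64*4 = 256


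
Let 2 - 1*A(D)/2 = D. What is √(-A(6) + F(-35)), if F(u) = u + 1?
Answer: I*√26 ≈ 5.099*I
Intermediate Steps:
A(D) = 4 - 2*D
F(u) = 1 + u
√(-A(6) + F(-35)) = √(-(4 - 2*6) + (1 - 35)) = √(-(4 - 12) - 34) = √(-1*(-8) - 34) = √(8 - 34) = √(-26) = I*√26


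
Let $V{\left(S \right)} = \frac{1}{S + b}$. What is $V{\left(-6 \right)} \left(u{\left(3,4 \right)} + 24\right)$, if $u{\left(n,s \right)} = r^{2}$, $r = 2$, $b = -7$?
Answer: $- \frac{28}{13} \approx -2.1538$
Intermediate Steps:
$u{\left(n,s \right)} = 4$ ($u{\left(n,s \right)} = 2^{2} = 4$)
$V{\left(S \right)} = \frac{1}{-7 + S}$ ($V{\left(S \right)} = \frac{1}{S - 7} = \frac{1}{-7 + S}$)
$V{\left(-6 \right)} \left(u{\left(3,4 \right)} + 24\right) = \frac{4 + 24}{-7 - 6} = \frac{1}{-13} \cdot 28 = \left(- \frac{1}{13}\right) 28 = - \frac{28}{13}$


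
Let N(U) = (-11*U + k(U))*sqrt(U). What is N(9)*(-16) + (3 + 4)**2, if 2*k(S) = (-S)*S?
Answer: 6745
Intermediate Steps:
k(S) = -S**2/2 (k(S) = ((-S)*S)/2 = (-S**2)/2 = -S**2/2)
N(U) = sqrt(U)*(-11*U - U**2/2) (N(U) = (-11*U - U**2/2)*sqrt(U) = sqrt(U)*(-11*U - U**2/2))
N(9)*(-16) + (3 + 4)**2 = (9**(3/2)*(-22 - 1*9)/2)*(-16) + (3 + 4)**2 = ((1/2)*27*(-22 - 9))*(-16) + 7**2 = ((1/2)*27*(-31))*(-16) + 49 = -837/2*(-16) + 49 = 6696 + 49 = 6745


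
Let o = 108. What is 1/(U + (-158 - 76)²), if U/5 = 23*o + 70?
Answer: 1/67526 ≈ 1.4809e-5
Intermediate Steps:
U = 12770 (U = 5*(23*108 + 70) = 5*(2484 + 70) = 5*2554 = 12770)
1/(U + (-158 - 76)²) = 1/(12770 + (-158 - 76)²) = 1/(12770 + (-234)²) = 1/(12770 + 54756) = 1/67526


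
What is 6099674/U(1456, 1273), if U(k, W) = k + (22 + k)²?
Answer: 3049837/1092970 ≈ 2.7904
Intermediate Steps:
6099674/U(1456, 1273) = 6099674/(1456 + (22 + 1456)²) = 6099674/(1456 + 1478²) = 6099674/(1456 + 2184484) = 6099674/2185940 = 6099674*(1/2185940) = 3049837/1092970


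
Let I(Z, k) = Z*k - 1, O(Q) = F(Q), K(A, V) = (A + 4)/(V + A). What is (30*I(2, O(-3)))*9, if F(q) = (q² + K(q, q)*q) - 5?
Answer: 2160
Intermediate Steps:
K(A, V) = (4 + A)/(A + V)
F(q) = -3 + q² + q/2 (F(q) = (q² + ((4 + q)/(q + q))*q) - 5 = (q² + ((4 + q)/((2*q)))*q) - 5 = (q² + ((1/(2*q))*(4 + q))*q) - 5 = (q² + ((4 + q)/(2*q))*q) - 5 = (q² + (2 + q/2)) - 5 = (2 + q² + q/2) - 5 = -3 + q² + q/2)
O(Q) = -3 + Q² + Q/2
I(Z, k) = -1 + Z*k
(30*I(2, O(-3)))*9 = (30*(-1 + 2*(-3 + (-3)² + (½)*(-3))))*9 = (30*(-1 + 2*(-3 + 9 - 3/2)))*9 = (30*(-1 + 2*(9/2)))*9 = (30*(-1 + 9))*9 = (30*8)*9 = 240*9 = 2160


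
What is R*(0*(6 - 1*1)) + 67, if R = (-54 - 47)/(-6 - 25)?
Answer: 67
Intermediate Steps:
R = 101/31 (R = -101/(-31) = -101*(-1/31) = 101/31 ≈ 3.2581)
R*(0*(6 - 1*1)) + 67 = 101*(0*(6 - 1*1))/31 + 67 = 101*(0*(6 - 1))/31 + 67 = 101*(0*5)/31 + 67 = (101/31)*0 + 67 = 0 + 67 = 67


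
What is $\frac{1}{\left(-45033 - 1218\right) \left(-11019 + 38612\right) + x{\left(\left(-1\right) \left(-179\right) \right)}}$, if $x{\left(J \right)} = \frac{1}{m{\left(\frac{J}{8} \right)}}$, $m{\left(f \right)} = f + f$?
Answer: $- \frac{179}{228440487893} \approx -7.8357 \cdot 10^{-10}$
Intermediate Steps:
$m{\left(f \right)} = 2 f$
$x{\left(J \right)} = \frac{4}{J}$ ($x{\left(J \right)} = \frac{1}{2 \frac{J}{8}} = \frac{1}{\frac{1}{4} J} = \frac{4}{J}$)
$\frac{1}{\left(-45033 - 1218\right) \left(-11019 + 38612\right) + x{\left(\left(-1\right) \left(-179\right) \right)}} = \frac{1}{\left(-45033 - 1218\right) \left(-11019 + 38612\right) + \frac{4}{\left(-1\right) \left(-179\right)}} = \frac{1}{\left(-45033 + \left(-1242 + 24\right)\right) 27593 + \frac{4}{179}} = \frac{1}{\left(-45033 - 1218\right) 27593 + 4 \cdot \frac{1}{179}} = \frac{1}{\left(-46251\right) 27593 + \frac{4}{179}} = \frac{1}{-1276203843 + \frac{4}{179}} = \frac{1}{- \frac{228440487893}{179}} = - \frac{179}{228440487893}$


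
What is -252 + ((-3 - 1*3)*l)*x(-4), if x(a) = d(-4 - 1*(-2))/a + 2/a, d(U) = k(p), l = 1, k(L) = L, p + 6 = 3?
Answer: -507/2 ≈ -253.50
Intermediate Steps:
p = -3 (p = -6 + 3 = -3)
d(U) = -3
x(a) = -1/a (x(a) = -3/a + 2/a = -1/a)
-252 + ((-3 - 1*3)*l)*x(-4) = -252 + ((-3 - 1*3)*1)*(-1/(-4)) = -252 + ((-3 - 3)*1)*(-1*(-¼)) = -252 - 6*1*(¼) = -252 - 6*¼ = -252 - 3/2 = -507/2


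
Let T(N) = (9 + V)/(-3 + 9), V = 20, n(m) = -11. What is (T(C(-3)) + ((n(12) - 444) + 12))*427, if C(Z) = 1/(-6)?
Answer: -1122583/6 ≈ -1.8710e+5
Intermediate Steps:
C(Z) = -1/6
T(N) = 29/6 (T(N) = (9 + 20)/(-3 + 9) = 29/6)
(T(C(-3)) + ((n(12) - 444) + 12))*427 = (29/6 + ((-11 - 444) + 12))*427 = (29/6 + (-455 + 12))*427 = (29/6 - 443)*427 = -2629/6*427 = -1122583/6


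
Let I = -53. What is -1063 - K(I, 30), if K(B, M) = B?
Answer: -1010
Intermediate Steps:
-1063 - K(I, 30) = -1063 - 1*(-53) = -1063 + 53 = -1010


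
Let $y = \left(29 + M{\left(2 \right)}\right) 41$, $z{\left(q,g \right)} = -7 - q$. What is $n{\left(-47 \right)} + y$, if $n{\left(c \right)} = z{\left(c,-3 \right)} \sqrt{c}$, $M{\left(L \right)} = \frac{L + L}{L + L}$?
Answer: $1230 + 40 i \sqrt{47} \approx 1230.0 + 274.23 i$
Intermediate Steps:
$M{\left(L \right)} = 1$ ($M{\left(L \right)} = \frac{2 L}{2 L} = 2 L \frac{1}{2 L} = 1$)
$y = 1230$ ($y = \left(29 + 1\right) 41 = 30 \cdot 41 = 1230$)
$n{\left(c \right)} = \sqrt{c} \left(-7 - c\right)$ ($n{\left(c \right)} = \left(-7 - c\right) \sqrt{c} = \sqrt{c} \left(-7 - c\right)$)
$n{\left(-47 \right)} + y = \sqrt{-47} \left(-7 - -47\right) + 1230 = i \sqrt{47} \left(-7 + 47\right) + 1230 = i \sqrt{47} \cdot 40 + 1230 = 40 i \sqrt{47} + 1230 = 1230 + 40 i \sqrt{47}$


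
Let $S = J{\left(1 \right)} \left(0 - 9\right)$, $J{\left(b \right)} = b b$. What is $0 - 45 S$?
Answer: $405$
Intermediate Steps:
$J{\left(b \right)} = b^{2}$
$S = -9$ ($S = 1^{2} \left(0 - 9\right) = 1 \left(0 - 9\right) = 1 \left(-9\right) = -9$)
$0 - 45 S = 0 - -405 = 0 + 405 = 405$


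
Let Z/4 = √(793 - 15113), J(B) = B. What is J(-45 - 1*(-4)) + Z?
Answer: -41 + 16*I*√895 ≈ -41.0 + 478.67*I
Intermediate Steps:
Z = 16*I*√895 (Z = 4*√(793 - 15113) = 4*√(-14320) = 4*(4*I*√895) = 16*I*√895 ≈ 478.67*I)
J(-45 - 1*(-4)) + Z = (-45 - 1*(-4)) + 16*I*√895 = (-45 + 4) + 16*I*√895 = -41 + 16*I*√895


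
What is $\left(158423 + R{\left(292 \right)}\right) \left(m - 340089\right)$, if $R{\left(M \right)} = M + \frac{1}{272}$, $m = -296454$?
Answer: $- \frac{27479867487183}{272} \approx -1.0103 \cdot 10^{11}$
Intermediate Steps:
$R{\left(M \right)} = \frac{1}{272} + M$ ($R{\left(M \right)} = M + \frac{1}{272} = \frac{1}{272} + M$)
$\left(158423 + R{\left(292 \right)}\right) \left(m - 340089\right) = \left(158423 + \left(\frac{1}{272} + 292\right)\right) \left(-296454 - 340089\right) = \left(158423 + \frac{79425}{272}\right) \left(-636543\right) = \frac{43170481}{272} \left(-636543\right) = - \frac{27479867487183}{272}$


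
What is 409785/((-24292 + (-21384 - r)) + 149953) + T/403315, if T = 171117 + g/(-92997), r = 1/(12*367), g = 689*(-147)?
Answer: 24998938479552788008/5741533408053023295 ≈ 4.3540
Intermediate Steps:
g = -101283
r = 1/4404 ≈ 0.00022707
T = 5304489644/30999 (T = 171117 - 101283/(-92997) = 171117 - 101283*(-1/92997) = 171117 + 33761/30999 = 5304489644/30999 ≈ 1.7112e+5)
409785/((-24292 + (-21384 - r)) + 149953) + T/403315 = 409785/((-24292 + (-21384 - 1*1/4404)) + 149953) + (5304489644/30999)/403315 = 409785/((-24292 + (-21384 - 1/4404)) + 149953) + (5304489644/30999)*(1/403315) = 409785/((-24292 - 94175137/4404) + 149953) + 5304489644/12502361685 = 409785/(-201157105/4404 + 149953) + 5304489644/12502361685 = 409785/(459235907/4404) + 5304489644/12502361685 = 409785*(4404/459235907) + 5304489644/12502361685 = 1804693140/459235907 + 5304489644/12502361685 = 24998938479552788008/5741533408053023295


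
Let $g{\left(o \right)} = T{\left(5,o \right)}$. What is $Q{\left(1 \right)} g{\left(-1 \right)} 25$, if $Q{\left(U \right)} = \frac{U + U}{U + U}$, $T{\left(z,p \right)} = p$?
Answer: $-25$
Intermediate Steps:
$g{\left(o \right)} = o$
$Q{\left(U \right)} = 1$ ($Q{\left(U \right)} = \frac{2 U}{2 U} = 2 U \frac{1}{2 U} = 1$)
$Q{\left(1 \right)} g{\left(-1 \right)} 25 = 1 \left(-1\right) 25 = \left(-1\right) 25 = -25$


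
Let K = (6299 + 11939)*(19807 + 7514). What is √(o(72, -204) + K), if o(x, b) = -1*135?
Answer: √498280263 ≈ 22322.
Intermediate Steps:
o(x, b) = -135
K = 498280398 (K = 18238*27321 = 498280398)
√(o(72, -204) + K) = √(-135 + 498280398) = √498280263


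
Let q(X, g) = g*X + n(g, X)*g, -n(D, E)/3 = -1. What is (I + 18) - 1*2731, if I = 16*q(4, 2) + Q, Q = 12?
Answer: -2477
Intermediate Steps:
n(D, E) = 3 (n(D, E) = -3*(-1) = 3)
q(X, g) = 3*g + X*g (q(X, g) = g*X + 3*g = X*g + 3*g = 3*g + X*g)
I = 236 (I = 16*(2*(3 + 4)) + 12 = 16*(2*7) + 12 = 16*14 + 12 = 224 + 12 = 236)
(I + 18) - 1*2731 = (236 + 18) - 1*2731 = 254 - 2731 = -2477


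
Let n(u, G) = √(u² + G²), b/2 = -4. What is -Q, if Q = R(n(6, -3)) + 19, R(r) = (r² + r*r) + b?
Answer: -101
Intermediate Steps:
b = -8 (b = 2*(-4) = -8)
n(u, G) = √(G² + u²)
R(r) = -8 + 2*r² (R(r) = (r² + r*r) - 8 = (r² + r²) - 8 = 2*r² - 8 = -8 + 2*r²)
Q = 101 (Q = (-8 + 2*(√((-3)² + 6²))²) + 19 = (-8 + 2*(√(9 + 36))²) + 19 = (-8 + 2*(√45)²) + 19 = (-8 + 2*(3*√5)²) + 19 = (-8 + 2*45) + 19 = (-8 + 90) + 19 = 82 + 19 = 101)
-Q = -1*101 = -101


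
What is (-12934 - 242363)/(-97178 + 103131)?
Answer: -255297/5953 ≈ -42.885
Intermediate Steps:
(-12934 - 242363)/(-97178 + 103131) = -255297/5953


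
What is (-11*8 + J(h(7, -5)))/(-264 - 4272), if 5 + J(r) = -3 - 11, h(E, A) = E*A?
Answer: 107/4536 ≈ 0.023589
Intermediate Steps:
h(E, A) = A*E
J(r) = -19 (J(r) = -5 + (-3 - 11) = -5 - 14 = -19)
(-11*8 + J(h(7, -5)))/(-264 - 4272) = (-11*8 - 19)/(-264 - 4272) = (-88 - 19)/(-4536) = -107*(-1/4536) = 107/4536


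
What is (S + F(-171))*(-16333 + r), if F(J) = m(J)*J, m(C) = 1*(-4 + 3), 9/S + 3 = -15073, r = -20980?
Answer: -96192428931/15076 ≈ -6.3805e+6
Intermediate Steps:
S = -9/15076 (S = 9/(-3 - 15073) = 9/(-15076) = 9*(-1/15076) = -9/15076 ≈ -0.00059697)
m(C) = -1 (m(C) = 1*(-1) = -1)
F(J) = -J
(S + F(-171))*(-16333 + r) = (-9/15076 - 1*(-171))*(-16333 - 20980) = (-9/15076 + 171)*(-37313) = (2577987/15076)*(-37313) = -96192428931/15076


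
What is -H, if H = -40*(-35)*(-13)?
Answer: 18200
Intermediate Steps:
H = -18200 (H = 1400*(-13) = -18200)
-H = -1*(-18200) = 18200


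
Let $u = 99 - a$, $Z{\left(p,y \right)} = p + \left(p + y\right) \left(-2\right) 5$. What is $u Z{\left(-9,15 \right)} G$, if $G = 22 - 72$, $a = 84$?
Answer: $51750$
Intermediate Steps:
$Z{\left(p,y \right)} = - 10 y - 9 p$ ($Z{\left(p,y \right)} = p + \left(- 2 p - 2 y\right) 5 = p - \left(10 p + 10 y\right) = - 10 y - 9 p$)
$u = 15$ ($u = 99 - 84 = 15$)
$G = -50$ ($G = 22 - 72 = -50$)
$u Z{\left(-9,15 \right)} G = 15 \left(\left(-10\right) 15 - -81\right) \left(-50\right) = 15 \left(-150 + 81\right) \left(-50\right) = 15 \left(-69\right) \left(-50\right) = \left(-1035\right) \left(-50\right) = 51750$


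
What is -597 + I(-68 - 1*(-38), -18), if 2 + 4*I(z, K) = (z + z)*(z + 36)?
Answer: -1375/2 ≈ -687.50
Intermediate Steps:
I(z, K) = -1/2 + z*(36 + z)/2 (I(z, K) = -1/2 + ((z + z)*(z + 36))/4 = -1/2 + ((2*z)*(36 + z))/4 = -1/2 + (2*z*(36 + z))/4 = -1/2 + z*(36 + z)/2)
-597 + I(-68 - 1*(-38), -18) = -597 + (-1/2 + (-68 - 1*(-38))**2/2 + 18*(-68 - 1*(-38))) = -597 + (-1/2 + (-68 + 38)**2/2 + 18*(-68 + 38)) = -597 + (-1/2 + (1/2)*(-30)**2 + 18*(-30)) = -597 + (-1/2 + (1/2)*900 - 540) = -597 + (-1/2 + 450 - 540) = -597 - 181/2 = -1375/2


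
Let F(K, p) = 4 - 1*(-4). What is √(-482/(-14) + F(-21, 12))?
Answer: 3*√231/7 ≈ 6.5137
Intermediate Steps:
F(K, p) = 8 (F(K, p) = 4 + 4 = 8)
√(-482/(-14) + F(-21, 12)) = √(-482/(-14) + 8) = √(-482*(-1/14) + 8) = √(241/7 + 8) = √(297/7) = 3*√231/7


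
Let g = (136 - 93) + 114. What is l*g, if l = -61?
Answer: -9577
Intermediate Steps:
g = 157 (g = 43 + 114 = 157)
l*g = -61*157 = -9577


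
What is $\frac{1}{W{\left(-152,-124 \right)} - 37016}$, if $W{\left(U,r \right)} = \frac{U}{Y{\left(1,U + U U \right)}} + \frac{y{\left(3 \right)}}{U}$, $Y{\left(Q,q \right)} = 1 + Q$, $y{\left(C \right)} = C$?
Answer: $- \frac{152}{5637987} \approx -2.696 \cdot 10^{-5}$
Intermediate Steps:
$W{\left(U,r \right)} = \frac{U}{2} + \frac{3}{U}$ ($W{\left(U,r \right)} = \frac{U}{1 + 1} + \frac{3}{U} = \frac{U}{2} + \frac{3}{U}$)
$\frac{1}{W{\left(-152,-124 \right)} - 37016} = \frac{1}{\left(\frac{1}{2} \left(-152\right) + \frac{3}{-152}\right) - 37016} = \frac{1}{\left(-76 + 3 \left(- \frac{1}{152}\right)\right) - 37016} = \frac{1}{\left(-76 - \frac{3}{152}\right) - 37016} = \frac{1}{- \frac{11555}{152} - 37016} = \frac{1}{- \frac{5637987}{152}} = - \frac{152}{5637987}$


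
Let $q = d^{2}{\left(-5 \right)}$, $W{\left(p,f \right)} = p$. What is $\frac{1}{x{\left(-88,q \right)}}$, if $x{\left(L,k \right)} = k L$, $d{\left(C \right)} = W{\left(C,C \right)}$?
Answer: $- \frac{1}{2200} \approx -0.00045455$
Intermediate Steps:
$d{\left(C \right)} = C$
$q = 25$ ($q = \left(-5\right)^{2} = 25$)
$x{\left(L,k \right)} = L k$
$\frac{1}{x{\left(-88,q \right)}} = \frac{1}{\left(-88\right) 25} = \frac{1}{-2200} = - \frac{1}{2200}$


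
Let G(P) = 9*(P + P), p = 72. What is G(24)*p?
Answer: 31104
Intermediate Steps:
G(P) = 18*P (G(P) = 9*(2*P) = 18*P)
G(24)*p = (18*24)*72 = 432*72 = 31104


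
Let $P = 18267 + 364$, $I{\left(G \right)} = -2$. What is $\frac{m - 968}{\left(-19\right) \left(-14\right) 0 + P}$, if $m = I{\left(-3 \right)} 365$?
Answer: $- \frac{1698}{18631} \approx -0.091138$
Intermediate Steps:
$m = -730$ ($m = \left(-2\right) 365 = -730$)
$P = 18631$
$\frac{m - 968}{\left(-19\right) \left(-14\right) 0 + P} = \frac{-730 - 968}{\left(-19\right) \left(-14\right) 0 + 18631} = - \frac{1698}{266 \cdot 0 + 18631} = - \frac{1698}{0 + 18631} = - \frac{1698}{18631}$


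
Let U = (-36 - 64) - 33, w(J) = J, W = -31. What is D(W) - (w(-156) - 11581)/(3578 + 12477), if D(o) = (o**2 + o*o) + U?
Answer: 28734132/16055 ≈ 1789.7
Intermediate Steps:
U = -133 (U = -100 - 33 = -133)
D(o) = -133 + 2*o**2 (D(o) = (o**2 + o*o) - 133 = (o**2 + o**2) - 133 = 2*o**2 - 133 = -133 + 2*o**2)
D(W) - (w(-156) - 11581)/(3578 + 12477) = (-133 + 2*(-31)**2) - (-156 - 11581)/(3578 + 12477) = (-133 + 2*961) - (-11737)/16055 = (-133 + 1922) - (-11737)/16055 = 1789 - 1*(-11737/16055) = 1789 + 11737/16055 = 28734132/16055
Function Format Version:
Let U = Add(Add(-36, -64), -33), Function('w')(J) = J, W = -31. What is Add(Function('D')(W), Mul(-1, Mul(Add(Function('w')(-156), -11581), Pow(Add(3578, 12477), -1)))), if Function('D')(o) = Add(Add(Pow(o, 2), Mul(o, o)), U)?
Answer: Rational(28734132, 16055) ≈ 1789.7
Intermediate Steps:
U = -133 (U = Add(-100, -33) = -133)
Function('D')(o) = Add(-133, Mul(2, Pow(o, 2))) (Function('D')(o) = Add(Add(Pow(o, 2), Mul(o, o)), -133) = Add(Add(Pow(o, 2), Pow(o, 2)), -133) = Add(Mul(2, Pow(o, 2)), -133) = Add(-133, Mul(2, Pow(o, 2))))
Add(Function('D')(W), Mul(-1, Mul(Add(Function('w')(-156), -11581), Pow(Add(3578, 12477), -1)))) = Add(Add(-133, Mul(2, Pow(-31, 2))), Mul(-1, Mul(Add(-156, -11581), Pow(Add(3578, 12477), -1)))) = Add(Add(-133, Mul(2, 961)), Mul(-1, Mul(-11737, Pow(16055, -1)))) = Add(Add(-133, 1922), Mul(-1, Mul(-11737, Rational(1, 16055)))) = Add(1789, Mul(-1, Rational(-11737, 16055))) = Add(1789, Rational(11737, 16055)) = Rational(28734132, 16055)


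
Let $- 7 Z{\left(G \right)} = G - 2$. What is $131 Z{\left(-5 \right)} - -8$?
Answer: $139$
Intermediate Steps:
$Z{\left(G \right)} = \frac{2}{7} - \frac{G}{7}$ ($Z{\left(G \right)} = - \frac{G - 2}{7} = - \frac{-2 + G}{7} = \frac{2}{7} - \frac{G}{7}$)
$131 Z{\left(-5 \right)} - -8 = 131 \left(\frac{2}{7} - - \frac{5}{7}\right) - -8 = 131 \left(\frac{2}{7} + \frac{5}{7}\right) + 8 = 131 \cdot 1 + 8 = 131 + 8 = 139$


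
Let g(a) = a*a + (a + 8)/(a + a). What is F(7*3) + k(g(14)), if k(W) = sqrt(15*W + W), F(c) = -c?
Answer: -21 + 2*sqrt(38570)/7 ≈ 35.112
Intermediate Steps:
g(a) = a**2 + (8 + a)/(2*a) (g(a) = a**2 + (8 + a)/((2*a)) = a**2 + (8 + a)*(1/(2*a)) = a**2 + (8 + a)/(2*a))
k(W) = 4*sqrt(W) (k(W) = sqrt(16*W) = 4*sqrt(W))
F(7*3) + k(g(14)) = -7*3 + 4*sqrt((4 + 14**3 + (1/2)*14)/14) = -1*21 + 4*sqrt((4 + 2744 + 7)/14) = -21 + 4*sqrt((1/14)*2755) = -21 + 4*sqrt(2755/14) = -21 + 4*(sqrt(38570)/14) = -21 + 2*sqrt(38570)/7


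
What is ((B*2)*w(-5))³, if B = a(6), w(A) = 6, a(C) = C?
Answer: 373248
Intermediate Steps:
B = 6
((B*2)*w(-5))³ = ((6*2)*6)³ = (12*6)³ = 72³ = 373248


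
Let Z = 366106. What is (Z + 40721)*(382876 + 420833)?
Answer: 326970521343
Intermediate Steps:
(Z + 40721)*(382876 + 420833) = (366106 + 40721)*(382876 + 420833) = 406827*803709 = 326970521343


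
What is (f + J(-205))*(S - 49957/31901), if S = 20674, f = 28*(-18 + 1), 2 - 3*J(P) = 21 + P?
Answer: -11870483706/1387 ≈ -8.5584e+6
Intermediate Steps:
J(P) = -19/3 - P/3 (J(P) = 2/3 - (21 + P)/3 = 2/3 + (-7 - P/3) = -19/3 - P/3)
f = -476 (f = 28*(-17) = -476)
(f + J(-205))*(S - 49957/31901) = (-476 + (-19/3 - 1/3*(-205)))*(20674 - 49957/31901) = (-476 + (-19/3 + 205/3))*(20674 - 49957*1/31901) = (-476 + 62)*(20674 - 49957/31901) = -414*659471317/31901 = -11870483706/1387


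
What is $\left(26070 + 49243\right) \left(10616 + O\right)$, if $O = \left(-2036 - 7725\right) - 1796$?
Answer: $-70869533$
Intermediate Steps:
$O = -11557$ ($O = -9761 - 1796 = -11557$)
$\left(26070 + 49243\right) \left(10616 + O\right) = \left(26070 + 49243\right) \left(10616 - 11557\right) = 75313 \left(-941\right) = -70869533$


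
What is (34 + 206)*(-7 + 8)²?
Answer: 240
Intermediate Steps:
(34 + 206)*(-7 + 8)² = 240*1² = 240*1 = 240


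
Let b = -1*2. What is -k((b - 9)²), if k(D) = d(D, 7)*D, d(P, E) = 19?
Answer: -2299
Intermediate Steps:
b = -2
k(D) = 19*D
-k((b - 9)²) = -19*(-2 - 9)² = -19*(-11)² = -19*121 = -1*2299 = -2299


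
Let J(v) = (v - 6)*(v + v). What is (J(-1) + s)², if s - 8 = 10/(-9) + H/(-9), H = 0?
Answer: 35344/81 ≈ 436.35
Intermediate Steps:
J(v) = 2*v*(-6 + v) (J(v) = (-6 + v)*(2*v) = 2*v*(-6 + v))
s = 62/9 (s = 8 + (10/(-9) + 0/(-9)) = 8 + (10*(-⅑) + 0*(-⅑)) = 8 + (-10/9 + 0) = 8 - 10/9 = 62/9 ≈ 6.8889)
(J(-1) + s)² = (2*(-1)*(-6 - 1) + 62/9)² = (2*(-1)*(-7) + 62/9)² = (14 + 62/9)² = (188/9)² = 35344/81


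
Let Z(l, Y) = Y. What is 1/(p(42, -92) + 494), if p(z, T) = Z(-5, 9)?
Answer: 1/503 ≈ 0.0019881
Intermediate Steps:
p(z, T) = 9
1/(p(42, -92) + 494) = 1/(9 + 494) = 1/503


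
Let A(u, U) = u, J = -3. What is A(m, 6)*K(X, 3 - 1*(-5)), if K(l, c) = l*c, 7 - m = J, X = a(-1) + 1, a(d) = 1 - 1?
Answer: 80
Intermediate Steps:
a(d) = 0
X = 1 (X = 0 + 1 = 1)
m = 10 (m = 7 - 1*(-3) = 7 + 3 = 10)
K(l, c) = c*l
A(m, 6)*K(X, 3 - 1*(-5)) = 10*((3 - 1*(-5))*1) = 10*((3 + 5)*1) = 10*(8*1) = 10*8 = 80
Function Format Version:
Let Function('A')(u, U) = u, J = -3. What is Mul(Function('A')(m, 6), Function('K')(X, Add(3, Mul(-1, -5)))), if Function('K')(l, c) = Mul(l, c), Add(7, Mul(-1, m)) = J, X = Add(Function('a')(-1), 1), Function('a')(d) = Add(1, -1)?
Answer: 80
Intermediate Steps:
Function('a')(d) = 0
X = 1 (X = Add(0, 1) = 1)
m = 10 (m = Add(7, Mul(-1, -3)) = Add(7, 3) = 10)
Function('K')(l, c) = Mul(c, l)
Mul(Function('A')(m, 6), Function('K')(X, Add(3, Mul(-1, -5)))) = Mul(10, Mul(Add(3, Mul(-1, -5)), 1)) = Mul(10, Mul(Add(3, 5), 1)) = Mul(10, Mul(8, 1)) = Mul(10, 8) = 80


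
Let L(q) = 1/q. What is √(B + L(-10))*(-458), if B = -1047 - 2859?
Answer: -229*I*√390610/5 ≈ -28624.0*I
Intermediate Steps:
B = -3906
√(B + L(-10))*(-458) = √(-3906 + 1/(-10))*(-458) = √(-3906 - ⅒)*(-458) = √(-39061/10)*(-458) = (I*√390610/10)*(-458) = -229*I*√390610/5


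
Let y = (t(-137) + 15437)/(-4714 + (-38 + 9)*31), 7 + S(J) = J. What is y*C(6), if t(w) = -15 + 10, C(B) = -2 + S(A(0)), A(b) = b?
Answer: 46296/1871 ≈ 24.744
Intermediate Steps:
S(J) = -7 + J
C(B) = -9 (C(B) = -2 + (-7 + 0) = -2 - 7 = -9)
t(w) = -5
y = -5144/1871 (y = (-5 + 15437)/(-4714 + (-38 + 9)*31) = 15432/(-4714 - 29*31) = 15432/(-4714 - 899) = 15432/(-5613) = 15432*(-1/5613) = -5144/1871 ≈ -2.7493)
y*C(6) = -5144/1871*(-9) = 46296/1871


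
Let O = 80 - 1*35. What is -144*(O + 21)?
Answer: -9504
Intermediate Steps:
O = 45 (O = 80 - 35 = 45)
-144*(O + 21) = -144*(45 + 21) = -144*66 = -9504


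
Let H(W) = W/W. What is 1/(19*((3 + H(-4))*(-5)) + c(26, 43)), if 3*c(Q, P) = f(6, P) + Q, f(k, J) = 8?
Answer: -3/1106 ≈ -0.0027125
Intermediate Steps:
H(W) = 1
c(Q, P) = 8/3 + Q/3 (c(Q, P) = (8 + Q)/3 = 8/3 + Q/3)
1/(19*((3 + H(-4))*(-5)) + c(26, 43)) = 1/(19*((3 + 1)*(-5)) + (8/3 + (1/3)*26)) = 1/(19*(4*(-5)) + (8/3 + 26/3)) = 1/(19*(-20) + 34/3) = 1/(-380 + 34/3) = 1/(-1106/3) = -3/1106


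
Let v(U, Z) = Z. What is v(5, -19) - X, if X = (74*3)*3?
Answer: -685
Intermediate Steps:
X = 666 (X = 222*3 = 666)
v(5, -19) - X = -19 - 1*666 = -19 - 666 = -685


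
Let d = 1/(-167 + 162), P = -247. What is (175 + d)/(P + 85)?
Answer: -437/405 ≈ -1.0790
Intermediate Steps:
d = -⅕ (d = 1/(-5) = -⅕ ≈ -0.20000)
(175 + d)/(P + 85) = (175 - ⅕)/(-247 + 85) = (874/5)/(-162) = -1/162*874/5 = -437/405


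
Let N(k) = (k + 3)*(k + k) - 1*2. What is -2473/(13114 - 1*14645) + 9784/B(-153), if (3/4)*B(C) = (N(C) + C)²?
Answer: 5175023461303/3203778293275 ≈ 1.6153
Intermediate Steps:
N(k) = -2 + 2*k*(3 + k) (N(k) = (3 + k)*(2*k) - 2 = 2*k*(3 + k) - 2 = -2 + 2*k*(3 + k))
B(C) = 4*(-2 + 2*C² + 7*C)²/3 (B(C) = 4*((-2 + 2*C² + 6*C) + C)²/3 = 4*(-2 + 2*C² + 7*C)²/3)
-2473/(13114 - 1*14645) + 9784/B(-153) = -2473/(13114 - 1*14645) + 9784/((4*(-2 + 2*(-153)² + 7*(-153))²/3)) = -2473/(13114 - 14645) + 9784/((4*(-2 + 2*23409 - 1071)²/3)) = -2473/(-1531) + 9784/((4*(-2 + 46818 - 1071)²/3)) = -2473*(-1/1531) + 9784/(((4/3)*45745²)) = 2473/1531 + 9784/(((4/3)*2092605025)) = 2473/1531 + 9784/(8370420100/3) = 2473/1531 + 9784*(3/8370420100) = 2473/1531 + 7338/2092605025 = 5175023461303/3203778293275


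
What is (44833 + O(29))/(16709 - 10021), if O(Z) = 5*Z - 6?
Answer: 11243/1672 ≈ 6.7243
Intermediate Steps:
O(Z) = -6 + 5*Z
(44833 + O(29))/(16709 - 10021) = (44833 + (-6 + 5*29))/(16709 - 10021) = (44833 + (-6 + 145))/6688 = (44833 + 139)*(1/6688) = 44972*(1/6688) = 11243/1672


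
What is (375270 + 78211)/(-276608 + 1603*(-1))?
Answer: -453481/278211 ≈ -1.6300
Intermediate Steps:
(375270 + 78211)/(-276608 + 1603*(-1)) = 453481/(-276608 - 1603) = 453481/(-278211) = 453481*(-1/278211) = -453481/278211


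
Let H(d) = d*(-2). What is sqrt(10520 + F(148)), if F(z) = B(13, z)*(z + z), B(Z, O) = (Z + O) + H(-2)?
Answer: 4*sqrt(3710) ≈ 243.64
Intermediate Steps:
H(d) = -2*d
B(Z, O) = 4 + O + Z (B(Z, O) = (Z + O) - 2*(-2) = (O + Z) + 4 = 4 + O + Z)
F(z) = 2*z*(17 + z) (F(z) = (4 + z + 13)*(z + z) = (17 + z)*(2*z) = 2*z*(17 + z))
sqrt(10520 + F(148)) = sqrt(10520 + 2*148*(17 + 148)) = sqrt(10520 + 2*148*165) = sqrt(10520 + 48840) = sqrt(59360) = 4*sqrt(3710)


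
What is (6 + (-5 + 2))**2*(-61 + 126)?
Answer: 585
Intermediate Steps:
(6 + (-5 + 2))**2*(-61 + 126) = (6 - 3)**2*65 = 3**2*65 = 9*65 = 585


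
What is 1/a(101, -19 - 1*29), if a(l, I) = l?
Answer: 1/101 ≈ 0.0099010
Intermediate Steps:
1/a(101, -19 - 1*29) = 1/101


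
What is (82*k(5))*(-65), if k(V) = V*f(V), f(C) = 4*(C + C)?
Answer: -1066000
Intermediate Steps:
f(C) = 8*C (f(C) = 4*(2*C) = 8*C)
k(V) = 8*V² (k(V) = V*(8*V) = 8*V²)
(82*k(5))*(-65) = (82*(8*5²))*(-65) = (82*(8*25))*(-65) = (82*200)*(-65) = 16400*(-65) = -1066000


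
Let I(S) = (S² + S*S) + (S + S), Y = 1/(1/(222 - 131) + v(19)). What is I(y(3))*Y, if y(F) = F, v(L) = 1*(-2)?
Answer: -2184/181 ≈ -12.066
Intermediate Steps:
v(L) = -2
Y = -91/181 (Y = 1/(1/(222 - 131) - 2) = 1/(1/91 - 2) = 1/(-181/91) = -91/181 ≈ -0.50276)
I(S) = 2*S + 2*S² (I(S) = (S² + S²) + 2*S = 2*S² + 2*S = 2*S + 2*S²)
I(y(3))*Y = (2*3*(1 + 3))*(-91/181) = (2*3*4)*(-91/181) = 24*(-91/181) = -2184/181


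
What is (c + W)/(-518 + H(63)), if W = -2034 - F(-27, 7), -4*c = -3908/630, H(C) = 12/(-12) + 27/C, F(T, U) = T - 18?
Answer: 1252093/326700 ≈ 3.8325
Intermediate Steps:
F(T, U) = -18 + T
H(C) = -1 + 27/C (H(C) = 12*(-1/12) + 27/C = -1 + 27/C)
c = 977/630 (c = -(-977)/630 = -1/4*(-1954/315) = 977/630 ≈ 1.5508)
W = -1989 (W = -2034 - (-18 - 27) = -2034 - 1*(-45) = -2034 + 45 = -1989)
(c + W)/(-518 + H(63)) = (977/630 - 1989)/(-518 + (27 - 1*63)/63) = -1252093/(630*(-518 + (27 - 63)/63)) = -1252093/(630*(-518 + (1/63)*(-36))) = -1252093/(630*(-518 - 4/7)) = -1252093/(630*(-3630/7)) = -1252093/630*(-7/3630) = 1252093/326700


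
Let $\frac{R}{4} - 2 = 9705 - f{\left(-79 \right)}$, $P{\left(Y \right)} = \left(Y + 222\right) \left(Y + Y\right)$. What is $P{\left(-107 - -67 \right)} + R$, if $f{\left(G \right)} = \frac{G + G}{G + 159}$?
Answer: $\frac{242759}{10} \approx 24276.0$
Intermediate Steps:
$f{\left(G \right)} = \frac{2 G}{159 + G}$
$P{\left(Y \right)} = 2 Y \left(222 + Y\right)$ ($P{\left(Y \right)} = \left(222 + Y\right) 2 Y = 2 Y \left(222 + Y\right)$)
$R = \frac{388359}{10}$ ($R = 8 + 4 \left(9705 - 2 \left(-79\right) \frac{1}{159 - 79}\right) = 8 + 4 \left(9705 - 2 \left(-79\right) \frac{1}{80}\right) = 8 + 4 \left(9705 - - \frac{79}{40}\right) = 8 + 4 \left(9705 + \frac{79}{40}\right) = 8 + 4 \cdot \frac{388279}{40} = 8 + \frac{388279}{10} = \frac{388359}{10} \approx 38836.0$)
$P{\left(-107 - -67 \right)} + R = 2 \left(-107 - -67\right) \left(222 - 40\right) + \frac{388359}{10} = 2 \left(-107 + 67\right) \left(222 + \left(-107 + 67\right)\right) + \frac{388359}{10} = 2 \left(-40\right) \left(222 - 40\right) + \frac{388359}{10} = 2 \left(-40\right) 182 + \frac{388359}{10} = -14560 + \frac{388359}{10} = \frac{242759}{10}$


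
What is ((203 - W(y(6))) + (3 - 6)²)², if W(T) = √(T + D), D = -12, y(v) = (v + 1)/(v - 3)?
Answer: (636 - I*√87)²/9 ≈ 44934.0 - 1318.3*I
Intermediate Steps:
y(v) = (1 + v)/(-3 + v)
W(T) = √(-12 + T) (W(T) = √(T - 12) = √(-12 + T))
((203 - W(y(6))) + (3 - 6)²)² = ((203 - √(-12 + (1 + 6)/(-3 + 6))) + (3 - 6)²)² = ((203 - √(-12 + 7/3)) + (-3)²)² = ((203 - √(-12 + (⅓)*7)) + 9)² = ((203 - √(-12 + 7/3)) + 9)² = ((203 - √(-29/3)) + 9)² = ((203 - I*√87/3) + 9)² = (212 - I*√87/3)²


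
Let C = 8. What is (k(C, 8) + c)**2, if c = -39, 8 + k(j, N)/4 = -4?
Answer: 7569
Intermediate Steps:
k(j, N) = -48 (k(j, N) = -32 + 4*(-4) = -32 - 16 = -48)
(k(C, 8) + c)**2 = (-48 - 39)**2 = (-87)**2 = 7569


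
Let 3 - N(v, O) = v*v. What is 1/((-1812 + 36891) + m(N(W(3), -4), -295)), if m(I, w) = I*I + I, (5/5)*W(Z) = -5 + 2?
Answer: 1/35109 ≈ 2.8483e-5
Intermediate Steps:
W(Z) = -3 (W(Z) = -5 + 2 = -3)
N(v, O) = 3 - v² (N(v, O) = 3 - v*v = 3 - v²)
m(I, w) = I + I² (m(I, w) = I² + I = I + I²)
1/((-1812 + 36891) + m(N(W(3), -4), -295)) = 1/((-1812 + 36891) + (3 - 1*(-3)²)*(1 + (3 - 1*(-3)²))) = 1/(35079 + (3 - 1*9)*(1 + (3 - 1*9))) = 1/(35079 + (3 - 9)*(1 + (3 - 9))) = 1/(35079 - 6*(1 - 6)) = 1/(35079 - 6*(-5)) = 1/(35079 + 30) = 1/35109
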